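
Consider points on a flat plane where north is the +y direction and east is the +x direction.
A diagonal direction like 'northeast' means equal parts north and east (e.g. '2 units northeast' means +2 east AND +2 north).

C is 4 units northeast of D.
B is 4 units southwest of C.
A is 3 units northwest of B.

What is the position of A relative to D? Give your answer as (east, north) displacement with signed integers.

Answer: A is at (east=-3, north=3) relative to D.

Derivation:
Place D at the origin (east=0, north=0).
  C is 4 units northeast of D: delta (east=+4, north=+4); C at (east=4, north=4).
  B is 4 units southwest of C: delta (east=-4, north=-4); B at (east=0, north=0).
  A is 3 units northwest of B: delta (east=-3, north=+3); A at (east=-3, north=3).
Therefore A relative to D: (east=-3, north=3).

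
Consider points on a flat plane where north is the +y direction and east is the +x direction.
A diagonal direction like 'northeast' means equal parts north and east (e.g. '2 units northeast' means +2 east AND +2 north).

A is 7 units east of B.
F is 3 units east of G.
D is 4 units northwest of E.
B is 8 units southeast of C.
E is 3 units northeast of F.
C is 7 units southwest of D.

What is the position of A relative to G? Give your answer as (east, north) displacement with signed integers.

Answer: A is at (east=10, north=-8) relative to G.

Derivation:
Place G at the origin (east=0, north=0).
  F is 3 units east of G: delta (east=+3, north=+0); F at (east=3, north=0).
  E is 3 units northeast of F: delta (east=+3, north=+3); E at (east=6, north=3).
  D is 4 units northwest of E: delta (east=-4, north=+4); D at (east=2, north=7).
  C is 7 units southwest of D: delta (east=-7, north=-7); C at (east=-5, north=0).
  B is 8 units southeast of C: delta (east=+8, north=-8); B at (east=3, north=-8).
  A is 7 units east of B: delta (east=+7, north=+0); A at (east=10, north=-8).
Therefore A relative to G: (east=10, north=-8).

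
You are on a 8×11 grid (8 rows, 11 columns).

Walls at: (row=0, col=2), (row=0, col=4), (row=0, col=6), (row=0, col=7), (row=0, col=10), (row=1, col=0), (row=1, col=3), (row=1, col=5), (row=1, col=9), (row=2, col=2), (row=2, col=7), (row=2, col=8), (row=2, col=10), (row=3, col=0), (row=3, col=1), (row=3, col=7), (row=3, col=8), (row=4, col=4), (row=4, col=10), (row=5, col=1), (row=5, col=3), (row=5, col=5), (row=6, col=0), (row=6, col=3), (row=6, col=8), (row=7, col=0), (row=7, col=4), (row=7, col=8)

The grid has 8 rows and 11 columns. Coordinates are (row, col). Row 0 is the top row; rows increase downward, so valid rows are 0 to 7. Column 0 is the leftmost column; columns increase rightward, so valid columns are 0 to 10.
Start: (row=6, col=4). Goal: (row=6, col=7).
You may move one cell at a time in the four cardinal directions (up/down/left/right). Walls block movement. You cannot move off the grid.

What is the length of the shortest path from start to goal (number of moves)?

BFS from (row=6, col=4) until reaching (row=6, col=7):
  Distance 0: (row=6, col=4)
  Distance 1: (row=5, col=4), (row=6, col=5)
  Distance 2: (row=6, col=6), (row=7, col=5)
  Distance 3: (row=5, col=6), (row=6, col=7), (row=7, col=6)  <- goal reached here
One shortest path (3 moves): (row=6, col=4) -> (row=6, col=5) -> (row=6, col=6) -> (row=6, col=7)

Answer: Shortest path length: 3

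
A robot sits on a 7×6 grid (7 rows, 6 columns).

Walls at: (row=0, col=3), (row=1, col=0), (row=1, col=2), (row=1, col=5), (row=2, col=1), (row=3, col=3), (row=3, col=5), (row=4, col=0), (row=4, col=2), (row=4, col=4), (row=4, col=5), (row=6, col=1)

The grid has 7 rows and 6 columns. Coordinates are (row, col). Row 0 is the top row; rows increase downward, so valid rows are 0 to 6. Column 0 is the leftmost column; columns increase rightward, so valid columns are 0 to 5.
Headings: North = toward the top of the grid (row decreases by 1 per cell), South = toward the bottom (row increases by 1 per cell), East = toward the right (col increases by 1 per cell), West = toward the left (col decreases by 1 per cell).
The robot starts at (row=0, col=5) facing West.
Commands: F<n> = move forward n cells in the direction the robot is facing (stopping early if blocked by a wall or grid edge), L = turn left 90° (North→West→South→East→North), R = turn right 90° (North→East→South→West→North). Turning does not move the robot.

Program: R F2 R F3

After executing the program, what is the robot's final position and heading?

Answer: Final position: (row=0, col=5), facing East

Derivation:
Start: (row=0, col=5), facing West
  R: turn right, now facing North
  F2: move forward 0/2 (blocked), now at (row=0, col=5)
  R: turn right, now facing East
  F3: move forward 0/3 (blocked), now at (row=0, col=5)
Final: (row=0, col=5), facing East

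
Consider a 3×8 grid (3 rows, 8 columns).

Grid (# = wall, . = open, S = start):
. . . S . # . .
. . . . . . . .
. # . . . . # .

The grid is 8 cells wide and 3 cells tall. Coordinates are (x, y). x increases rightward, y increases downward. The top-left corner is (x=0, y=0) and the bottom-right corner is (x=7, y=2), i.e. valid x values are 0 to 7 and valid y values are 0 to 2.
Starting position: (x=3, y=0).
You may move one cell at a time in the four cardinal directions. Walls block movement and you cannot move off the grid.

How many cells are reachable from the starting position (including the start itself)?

BFS flood-fill from (x=3, y=0):
  Distance 0: (x=3, y=0)
  Distance 1: (x=2, y=0), (x=4, y=0), (x=3, y=1)
  Distance 2: (x=1, y=0), (x=2, y=1), (x=4, y=1), (x=3, y=2)
  Distance 3: (x=0, y=0), (x=1, y=1), (x=5, y=1), (x=2, y=2), (x=4, y=2)
  Distance 4: (x=0, y=1), (x=6, y=1), (x=5, y=2)
  Distance 5: (x=6, y=0), (x=7, y=1), (x=0, y=2)
  Distance 6: (x=7, y=0), (x=7, y=2)
Total reachable: 21 (grid has 21 open cells total)

Answer: Reachable cells: 21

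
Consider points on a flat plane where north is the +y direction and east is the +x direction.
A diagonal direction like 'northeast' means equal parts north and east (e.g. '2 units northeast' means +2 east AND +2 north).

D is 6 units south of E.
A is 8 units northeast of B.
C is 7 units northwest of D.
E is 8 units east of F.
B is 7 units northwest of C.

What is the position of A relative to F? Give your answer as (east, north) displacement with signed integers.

Answer: A is at (east=2, north=16) relative to F.

Derivation:
Place F at the origin (east=0, north=0).
  E is 8 units east of F: delta (east=+8, north=+0); E at (east=8, north=0).
  D is 6 units south of E: delta (east=+0, north=-6); D at (east=8, north=-6).
  C is 7 units northwest of D: delta (east=-7, north=+7); C at (east=1, north=1).
  B is 7 units northwest of C: delta (east=-7, north=+7); B at (east=-6, north=8).
  A is 8 units northeast of B: delta (east=+8, north=+8); A at (east=2, north=16).
Therefore A relative to F: (east=2, north=16).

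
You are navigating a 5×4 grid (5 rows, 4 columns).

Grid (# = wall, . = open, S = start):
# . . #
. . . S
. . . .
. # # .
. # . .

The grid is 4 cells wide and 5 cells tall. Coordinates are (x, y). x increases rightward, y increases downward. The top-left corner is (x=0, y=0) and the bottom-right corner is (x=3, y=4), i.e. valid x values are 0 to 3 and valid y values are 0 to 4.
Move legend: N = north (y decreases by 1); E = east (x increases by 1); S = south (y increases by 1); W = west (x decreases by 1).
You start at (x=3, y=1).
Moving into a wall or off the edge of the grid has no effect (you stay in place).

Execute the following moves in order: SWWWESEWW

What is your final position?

Start: (x=3, y=1)
  S (south): (x=3, y=1) -> (x=3, y=2)
  W (west): (x=3, y=2) -> (x=2, y=2)
  W (west): (x=2, y=2) -> (x=1, y=2)
  W (west): (x=1, y=2) -> (x=0, y=2)
  E (east): (x=0, y=2) -> (x=1, y=2)
  S (south): blocked, stay at (x=1, y=2)
  E (east): (x=1, y=2) -> (x=2, y=2)
  W (west): (x=2, y=2) -> (x=1, y=2)
  W (west): (x=1, y=2) -> (x=0, y=2)
Final: (x=0, y=2)

Answer: Final position: (x=0, y=2)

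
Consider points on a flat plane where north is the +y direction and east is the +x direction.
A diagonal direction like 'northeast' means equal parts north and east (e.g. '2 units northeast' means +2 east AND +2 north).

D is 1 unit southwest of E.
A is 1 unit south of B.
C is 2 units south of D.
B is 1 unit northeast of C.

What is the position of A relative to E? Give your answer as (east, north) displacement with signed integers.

Answer: A is at (east=0, north=-3) relative to E.

Derivation:
Place E at the origin (east=0, north=0).
  D is 1 unit southwest of E: delta (east=-1, north=-1); D at (east=-1, north=-1).
  C is 2 units south of D: delta (east=+0, north=-2); C at (east=-1, north=-3).
  B is 1 unit northeast of C: delta (east=+1, north=+1); B at (east=0, north=-2).
  A is 1 unit south of B: delta (east=+0, north=-1); A at (east=0, north=-3).
Therefore A relative to E: (east=0, north=-3).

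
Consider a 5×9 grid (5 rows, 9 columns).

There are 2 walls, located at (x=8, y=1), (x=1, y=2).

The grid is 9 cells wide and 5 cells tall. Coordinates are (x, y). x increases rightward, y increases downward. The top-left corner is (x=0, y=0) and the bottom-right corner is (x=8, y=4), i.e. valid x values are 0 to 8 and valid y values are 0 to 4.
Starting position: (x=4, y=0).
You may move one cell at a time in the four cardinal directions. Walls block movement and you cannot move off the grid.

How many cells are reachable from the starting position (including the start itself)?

BFS flood-fill from (x=4, y=0):
  Distance 0: (x=4, y=0)
  Distance 1: (x=3, y=0), (x=5, y=0), (x=4, y=1)
  Distance 2: (x=2, y=0), (x=6, y=0), (x=3, y=1), (x=5, y=1), (x=4, y=2)
  Distance 3: (x=1, y=0), (x=7, y=0), (x=2, y=1), (x=6, y=1), (x=3, y=2), (x=5, y=2), (x=4, y=3)
  Distance 4: (x=0, y=0), (x=8, y=0), (x=1, y=1), (x=7, y=1), (x=2, y=2), (x=6, y=2), (x=3, y=3), (x=5, y=3), (x=4, y=4)
  Distance 5: (x=0, y=1), (x=7, y=2), (x=2, y=3), (x=6, y=3), (x=3, y=4), (x=5, y=4)
  Distance 6: (x=0, y=2), (x=8, y=2), (x=1, y=3), (x=7, y=3), (x=2, y=4), (x=6, y=4)
  Distance 7: (x=0, y=3), (x=8, y=3), (x=1, y=4), (x=7, y=4)
  Distance 8: (x=0, y=4), (x=8, y=4)
Total reachable: 43 (grid has 43 open cells total)

Answer: Reachable cells: 43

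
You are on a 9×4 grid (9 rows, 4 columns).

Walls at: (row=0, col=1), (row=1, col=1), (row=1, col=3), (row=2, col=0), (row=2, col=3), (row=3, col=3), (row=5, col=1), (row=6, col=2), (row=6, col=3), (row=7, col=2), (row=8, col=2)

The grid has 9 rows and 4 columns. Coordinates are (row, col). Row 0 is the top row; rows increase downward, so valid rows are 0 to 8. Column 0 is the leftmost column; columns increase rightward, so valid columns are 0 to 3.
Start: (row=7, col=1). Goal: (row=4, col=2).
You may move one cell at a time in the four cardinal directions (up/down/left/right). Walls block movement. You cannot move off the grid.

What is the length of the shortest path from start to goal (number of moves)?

Answer: Shortest path length: 6

Derivation:
BFS from (row=7, col=1) until reaching (row=4, col=2):
  Distance 0: (row=7, col=1)
  Distance 1: (row=6, col=1), (row=7, col=0), (row=8, col=1)
  Distance 2: (row=6, col=0), (row=8, col=0)
  Distance 3: (row=5, col=0)
  Distance 4: (row=4, col=0)
  Distance 5: (row=3, col=0), (row=4, col=1)
  Distance 6: (row=3, col=1), (row=4, col=2)  <- goal reached here
One shortest path (6 moves): (row=7, col=1) -> (row=7, col=0) -> (row=6, col=0) -> (row=5, col=0) -> (row=4, col=0) -> (row=4, col=1) -> (row=4, col=2)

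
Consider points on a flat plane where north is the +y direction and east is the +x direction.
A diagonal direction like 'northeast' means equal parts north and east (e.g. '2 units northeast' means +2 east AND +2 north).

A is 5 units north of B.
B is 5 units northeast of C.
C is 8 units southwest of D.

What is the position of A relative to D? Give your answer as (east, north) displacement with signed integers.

Place D at the origin (east=0, north=0).
  C is 8 units southwest of D: delta (east=-8, north=-8); C at (east=-8, north=-8).
  B is 5 units northeast of C: delta (east=+5, north=+5); B at (east=-3, north=-3).
  A is 5 units north of B: delta (east=+0, north=+5); A at (east=-3, north=2).
Therefore A relative to D: (east=-3, north=2).

Answer: A is at (east=-3, north=2) relative to D.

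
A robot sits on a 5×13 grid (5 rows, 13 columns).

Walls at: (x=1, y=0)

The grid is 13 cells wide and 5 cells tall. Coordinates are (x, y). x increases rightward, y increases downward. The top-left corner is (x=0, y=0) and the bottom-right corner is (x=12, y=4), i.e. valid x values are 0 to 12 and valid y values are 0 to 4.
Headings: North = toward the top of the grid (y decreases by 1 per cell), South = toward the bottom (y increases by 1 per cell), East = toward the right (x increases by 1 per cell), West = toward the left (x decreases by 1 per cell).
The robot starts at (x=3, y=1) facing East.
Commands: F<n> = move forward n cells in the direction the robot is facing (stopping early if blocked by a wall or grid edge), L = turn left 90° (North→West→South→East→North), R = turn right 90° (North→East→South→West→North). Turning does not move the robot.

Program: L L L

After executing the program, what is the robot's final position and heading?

Answer: Final position: (x=3, y=1), facing South

Derivation:
Start: (x=3, y=1), facing East
  L: turn left, now facing North
  L: turn left, now facing West
  L: turn left, now facing South
Final: (x=3, y=1), facing South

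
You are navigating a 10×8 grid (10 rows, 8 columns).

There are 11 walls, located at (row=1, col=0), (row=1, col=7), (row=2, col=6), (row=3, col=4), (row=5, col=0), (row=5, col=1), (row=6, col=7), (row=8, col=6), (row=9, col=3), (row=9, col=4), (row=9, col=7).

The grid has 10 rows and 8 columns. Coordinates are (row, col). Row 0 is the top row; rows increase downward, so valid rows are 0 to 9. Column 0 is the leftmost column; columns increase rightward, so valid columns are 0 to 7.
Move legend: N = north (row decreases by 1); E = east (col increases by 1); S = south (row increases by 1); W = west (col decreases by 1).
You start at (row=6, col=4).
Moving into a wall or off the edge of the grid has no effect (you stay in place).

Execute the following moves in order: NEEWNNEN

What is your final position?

Start: (row=6, col=4)
  N (north): (row=6, col=4) -> (row=5, col=4)
  E (east): (row=5, col=4) -> (row=5, col=5)
  E (east): (row=5, col=5) -> (row=5, col=6)
  W (west): (row=5, col=6) -> (row=5, col=5)
  N (north): (row=5, col=5) -> (row=4, col=5)
  N (north): (row=4, col=5) -> (row=3, col=5)
  E (east): (row=3, col=5) -> (row=3, col=6)
  N (north): blocked, stay at (row=3, col=6)
Final: (row=3, col=6)

Answer: Final position: (row=3, col=6)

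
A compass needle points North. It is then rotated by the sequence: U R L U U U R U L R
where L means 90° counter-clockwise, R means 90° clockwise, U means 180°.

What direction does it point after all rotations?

Answer: Final heading: West

Derivation:
Start: North
  U (U-turn (180°)) -> South
  R (right (90° clockwise)) -> West
  L (left (90° counter-clockwise)) -> South
  U (U-turn (180°)) -> North
  U (U-turn (180°)) -> South
  U (U-turn (180°)) -> North
  R (right (90° clockwise)) -> East
  U (U-turn (180°)) -> West
  L (left (90° counter-clockwise)) -> South
  R (right (90° clockwise)) -> West
Final: West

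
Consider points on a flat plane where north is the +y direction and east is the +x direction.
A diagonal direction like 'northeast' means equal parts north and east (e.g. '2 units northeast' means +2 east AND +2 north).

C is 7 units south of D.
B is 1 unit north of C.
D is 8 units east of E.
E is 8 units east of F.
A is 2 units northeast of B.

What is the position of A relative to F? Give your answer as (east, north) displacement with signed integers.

Place F at the origin (east=0, north=0).
  E is 8 units east of F: delta (east=+8, north=+0); E at (east=8, north=0).
  D is 8 units east of E: delta (east=+8, north=+0); D at (east=16, north=0).
  C is 7 units south of D: delta (east=+0, north=-7); C at (east=16, north=-7).
  B is 1 unit north of C: delta (east=+0, north=+1); B at (east=16, north=-6).
  A is 2 units northeast of B: delta (east=+2, north=+2); A at (east=18, north=-4).
Therefore A relative to F: (east=18, north=-4).

Answer: A is at (east=18, north=-4) relative to F.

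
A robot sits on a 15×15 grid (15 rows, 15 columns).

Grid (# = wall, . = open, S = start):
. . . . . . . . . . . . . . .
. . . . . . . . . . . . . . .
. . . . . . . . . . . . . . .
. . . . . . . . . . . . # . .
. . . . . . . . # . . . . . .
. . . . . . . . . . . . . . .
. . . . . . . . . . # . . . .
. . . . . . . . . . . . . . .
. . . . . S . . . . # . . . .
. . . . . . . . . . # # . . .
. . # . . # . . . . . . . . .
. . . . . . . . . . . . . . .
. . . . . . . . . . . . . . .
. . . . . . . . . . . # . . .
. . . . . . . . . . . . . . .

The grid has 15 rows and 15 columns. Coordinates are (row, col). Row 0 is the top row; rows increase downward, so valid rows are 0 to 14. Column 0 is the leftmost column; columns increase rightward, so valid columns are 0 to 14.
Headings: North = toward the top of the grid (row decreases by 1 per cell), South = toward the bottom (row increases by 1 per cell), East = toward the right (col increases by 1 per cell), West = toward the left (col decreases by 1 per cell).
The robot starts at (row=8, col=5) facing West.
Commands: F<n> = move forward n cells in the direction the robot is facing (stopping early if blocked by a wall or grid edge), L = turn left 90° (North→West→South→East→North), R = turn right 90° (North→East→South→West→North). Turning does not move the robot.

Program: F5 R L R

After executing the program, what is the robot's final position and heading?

Start: (row=8, col=5), facing West
  F5: move forward 5, now at (row=8, col=0)
  R: turn right, now facing North
  L: turn left, now facing West
  R: turn right, now facing North
Final: (row=8, col=0), facing North

Answer: Final position: (row=8, col=0), facing North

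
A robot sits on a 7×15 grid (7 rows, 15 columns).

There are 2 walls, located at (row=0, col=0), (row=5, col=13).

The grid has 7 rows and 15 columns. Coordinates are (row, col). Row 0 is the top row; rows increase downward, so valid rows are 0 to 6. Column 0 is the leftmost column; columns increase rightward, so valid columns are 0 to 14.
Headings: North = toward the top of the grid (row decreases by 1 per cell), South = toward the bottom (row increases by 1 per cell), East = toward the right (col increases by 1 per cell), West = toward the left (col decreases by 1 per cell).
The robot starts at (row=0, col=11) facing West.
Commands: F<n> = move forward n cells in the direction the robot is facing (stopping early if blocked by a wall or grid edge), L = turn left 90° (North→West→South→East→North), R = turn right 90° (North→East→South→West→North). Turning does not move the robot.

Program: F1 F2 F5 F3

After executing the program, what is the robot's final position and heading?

Answer: Final position: (row=0, col=1), facing West

Derivation:
Start: (row=0, col=11), facing West
  F1: move forward 1, now at (row=0, col=10)
  F2: move forward 2, now at (row=0, col=8)
  F5: move forward 5, now at (row=0, col=3)
  F3: move forward 2/3 (blocked), now at (row=0, col=1)
Final: (row=0, col=1), facing West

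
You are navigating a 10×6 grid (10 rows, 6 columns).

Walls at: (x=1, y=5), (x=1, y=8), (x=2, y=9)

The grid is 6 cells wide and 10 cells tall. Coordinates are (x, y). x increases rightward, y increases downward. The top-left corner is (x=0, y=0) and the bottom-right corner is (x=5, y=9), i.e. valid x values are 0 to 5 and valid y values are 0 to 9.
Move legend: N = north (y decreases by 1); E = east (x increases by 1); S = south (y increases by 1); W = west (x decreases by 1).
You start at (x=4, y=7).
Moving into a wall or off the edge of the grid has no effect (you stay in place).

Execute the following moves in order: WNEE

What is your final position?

Start: (x=4, y=7)
  W (west): (x=4, y=7) -> (x=3, y=7)
  N (north): (x=3, y=7) -> (x=3, y=6)
  E (east): (x=3, y=6) -> (x=4, y=6)
  E (east): (x=4, y=6) -> (x=5, y=6)
Final: (x=5, y=6)

Answer: Final position: (x=5, y=6)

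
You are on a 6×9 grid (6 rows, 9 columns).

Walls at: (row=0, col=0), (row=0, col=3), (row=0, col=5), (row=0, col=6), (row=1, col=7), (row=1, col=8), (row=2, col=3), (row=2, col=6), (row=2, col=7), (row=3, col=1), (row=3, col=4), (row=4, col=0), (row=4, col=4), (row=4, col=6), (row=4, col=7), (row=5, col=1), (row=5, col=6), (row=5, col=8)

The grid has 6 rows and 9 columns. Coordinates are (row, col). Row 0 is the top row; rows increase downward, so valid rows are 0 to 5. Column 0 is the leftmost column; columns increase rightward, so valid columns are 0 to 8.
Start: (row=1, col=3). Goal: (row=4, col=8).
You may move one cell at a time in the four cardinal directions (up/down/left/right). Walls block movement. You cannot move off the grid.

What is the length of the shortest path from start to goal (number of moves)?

Answer: Shortest path length: 8

Derivation:
BFS from (row=1, col=3) until reaching (row=4, col=8):
  Distance 0: (row=1, col=3)
  Distance 1: (row=1, col=2), (row=1, col=4)
  Distance 2: (row=0, col=2), (row=0, col=4), (row=1, col=1), (row=1, col=5), (row=2, col=2), (row=2, col=4)
  Distance 3: (row=0, col=1), (row=1, col=0), (row=1, col=6), (row=2, col=1), (row=2, col=5), (row=3, col=2)
  Distance 4: (row=2, col=0), (row=3, col=3), (row=3, col=5), (row=4, col=2)
  Distance 5: (row=3, col=0), (row=3, col=6), (row=4, col=1), (row=4, col=3), (row=4, col=5), (row=5, col=2)
  Distance 6: (row=3, col=7), (row=5, col=3), (row=5, col=5)
  Distance 7: (row=3, col=8), (row=5, col=4)
  Distance 8: (row=2, col=8), (row=4, col=8)  <- goal reached here
One shortest path (8 moves): (row=1, col=3) -> (row=1, col=4) -> (row=1, col=5) -> (row=2, col=5) -> (row=3, col=5) -> (row=3, col=6) -> (row=3, col=7) -> (row=3, col=8) -> (row=4, col=8)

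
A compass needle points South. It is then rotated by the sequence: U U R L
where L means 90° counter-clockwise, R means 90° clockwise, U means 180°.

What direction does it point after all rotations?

Start: South
  U (U-turn (180°)) -> North
  U (U-turn (180°)) -> South
  R (right (90° clockwise)) -> West
  L (left (90° counter-clockwise)) -> South
Final: South

Answer: Final heading: South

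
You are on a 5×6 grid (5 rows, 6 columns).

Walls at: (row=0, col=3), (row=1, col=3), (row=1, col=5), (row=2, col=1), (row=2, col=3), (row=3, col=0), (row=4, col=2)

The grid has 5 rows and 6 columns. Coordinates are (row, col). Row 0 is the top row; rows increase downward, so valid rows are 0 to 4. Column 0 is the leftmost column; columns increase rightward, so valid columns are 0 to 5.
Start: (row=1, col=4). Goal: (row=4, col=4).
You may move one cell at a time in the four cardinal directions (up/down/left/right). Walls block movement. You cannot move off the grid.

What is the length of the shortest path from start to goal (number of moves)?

BFS from (row=1, col=4) until reaching (row=4, col=4):
  Distance 0: (row=1, col=4)
  Distance 1: (row=0, col=4), (row=2, col=4)
  Distance 2: (row=0, col=5), (row=2, col=5), (row=3, col=4)
  Distance 3: (row=3, col=3), (row=3, col=5), (row=4, col=4)  <- goal reached here
One shortest path (3 moves): (row=1, col=4) -> (row=2, col=4) -> (row=3, col=4) -> (row=4, col=4)

Answer: Shortest path length: 3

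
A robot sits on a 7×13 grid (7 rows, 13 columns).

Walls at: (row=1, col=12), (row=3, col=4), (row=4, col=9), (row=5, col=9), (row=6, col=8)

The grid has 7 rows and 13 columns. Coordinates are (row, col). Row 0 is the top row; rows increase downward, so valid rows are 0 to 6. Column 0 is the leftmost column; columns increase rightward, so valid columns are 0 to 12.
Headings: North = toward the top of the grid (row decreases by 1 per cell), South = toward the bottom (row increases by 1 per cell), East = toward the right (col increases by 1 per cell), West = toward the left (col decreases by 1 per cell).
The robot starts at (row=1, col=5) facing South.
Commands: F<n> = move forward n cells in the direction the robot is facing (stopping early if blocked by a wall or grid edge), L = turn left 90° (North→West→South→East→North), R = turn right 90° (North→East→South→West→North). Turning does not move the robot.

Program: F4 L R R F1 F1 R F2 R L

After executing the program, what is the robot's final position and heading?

Start: (row=1, col=5), facing South
  F4: move forward 4, now at (row=5, col=5)
  L: turn left, now facing East
  R: turn right, now facing South
  R: turn right, now facing West
  F1: move forward 1, now at (row=5, col=4)
  F1: move forward 1, now at (row=5, col=3)
  R: turn right, now facing North
  F2: move forward 2, now at (row=3, col=3)
  R: turn right, now facing East
  L: turn left, now facing North
Final: (row=3, col=3), facing North

Answer: Final position: (row=3, col=3), facing North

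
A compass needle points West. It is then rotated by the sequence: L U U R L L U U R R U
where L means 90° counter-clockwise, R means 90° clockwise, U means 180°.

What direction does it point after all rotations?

Answer: Final heading: East

Derivation:
Start: West
  L (left (90° counter-clockwise)) -> South
  U (U-turn (180°)) -> North
  U (U-turn (180°)) -> South
  R (right (90° clockwise)) -> West
  L (left (90° counter-clockwise)) -> South
  L (left (90° counter-clockwise)) -> East
  U (U-turn (180°)) -> West
  U (U-turn (180°)) -> East
  R (right (90° clockwise)) -> South
  R (right (90° clockwise)) -> West
  U (U-turn (180°)) -> East
Final: East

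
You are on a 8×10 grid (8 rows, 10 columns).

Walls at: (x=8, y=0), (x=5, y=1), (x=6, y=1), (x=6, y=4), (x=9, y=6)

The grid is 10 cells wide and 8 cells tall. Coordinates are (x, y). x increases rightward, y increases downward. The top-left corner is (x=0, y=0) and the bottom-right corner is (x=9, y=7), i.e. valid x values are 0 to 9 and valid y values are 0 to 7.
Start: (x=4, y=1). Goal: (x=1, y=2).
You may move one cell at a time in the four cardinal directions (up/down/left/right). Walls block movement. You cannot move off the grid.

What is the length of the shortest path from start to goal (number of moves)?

BFS from (x=4, y=1) until reaching (x=1, y=2):
  Distance 0: (x=4, y=1)
  Distance 1: (x=4, y=0), (x=3, y=1), (x=4, y=2)
  Distance 2: (x=3, y=0), (x=5, y=0), (x=2, y=1), (x=3, y=2), (x=5, y=2), (x=4, y=3)
  Distance 3: (x=2, y=0), (x=6, y=0), (x=1, y=1), (x=2, y=2), (x=6, y=2), (x=3, y=3), (x=5, y=3), (x=4, y=4)
  Distance 4: (x=1, y=0), (x=7, y=0), (x=0, y=1), (x=1, y=2), (x=7, y=2), (x=2, y=3), (x=6, y=3), (x=3, y=4), (x=5, y=4), (x=4, y=5)  <- goal reached here
One shortest path (4 moves): (x=4, y=1) -> (x=3, y=1) -> (x=2, y=1) -> (x=1, y=1) -> (x=1, y=2)

Answer: Shortest path length: 4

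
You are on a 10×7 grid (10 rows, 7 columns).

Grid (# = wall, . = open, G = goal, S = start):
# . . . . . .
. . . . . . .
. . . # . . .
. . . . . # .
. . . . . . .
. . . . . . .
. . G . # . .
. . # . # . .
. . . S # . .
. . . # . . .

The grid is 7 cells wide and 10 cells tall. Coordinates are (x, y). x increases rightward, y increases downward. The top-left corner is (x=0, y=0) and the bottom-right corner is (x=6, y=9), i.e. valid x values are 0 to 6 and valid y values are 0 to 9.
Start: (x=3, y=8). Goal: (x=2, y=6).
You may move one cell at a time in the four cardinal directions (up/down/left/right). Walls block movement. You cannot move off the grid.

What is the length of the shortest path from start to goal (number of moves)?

Answer: Shortest path length: 3

Derivation:
BFS from (x=3, y=8) until reaching (x=2, y=6):
  Distance 0: (x=3, y=8)
  Distance 1: (x=3, y=7), (x=2, y=8)
  Distance 2: (x=3, y=6), (x=1, y=8), (x=2, y=9)
  Distance 3: (x=3, y=5), (x=2, y=6), (x=1, y=7), (x=0, y=8), (x=1, y=9)  <- goal reached here
One shortest path (3 moves): (x=3, y=8) -> (x=3, y=7) -> (x=3, y=6) -> (x=2, y=6)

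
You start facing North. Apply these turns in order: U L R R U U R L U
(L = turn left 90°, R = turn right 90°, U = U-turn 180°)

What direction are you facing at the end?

Answer: Final heading: East

Derivation:
Start: North
  U (U-turn (180°)) -> South
  L (left (90° counter-clockwise)) -> East
  R (right (90° clockwise)) -> South
  R (right (90° clockwise)) -> West
  U (U-turn (180°)) -> East
  U (U-turn (180°)) -> West
  R (right (90° clockwise)) -> North
  L (left (90° counter-clockwise)) -> West
  U (U-turn (180°)) -> East
Final: East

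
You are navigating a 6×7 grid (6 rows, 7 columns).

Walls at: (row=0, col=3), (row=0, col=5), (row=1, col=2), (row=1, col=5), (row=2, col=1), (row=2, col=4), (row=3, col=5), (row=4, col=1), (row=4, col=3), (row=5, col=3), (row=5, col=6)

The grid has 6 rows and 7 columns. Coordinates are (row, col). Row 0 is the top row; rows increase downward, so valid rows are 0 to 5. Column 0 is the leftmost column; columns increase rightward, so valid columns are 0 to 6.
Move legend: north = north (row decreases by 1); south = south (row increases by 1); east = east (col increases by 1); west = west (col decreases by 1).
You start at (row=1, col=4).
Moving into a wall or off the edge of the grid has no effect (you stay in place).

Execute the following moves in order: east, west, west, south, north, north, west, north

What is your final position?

Start: (row=1, col=4)
  east (east): blocked, stay at (row=1, col=4)
  west (west): (row=1, col=4) -> (row=1, col=3)
  west (west): blocked, stay at (row=1, col=3)
  south (south): (row=1, col=3) -> (row=2, col=3)
  north (north): (row=2, col=3) -> (row=1, col=3)
  north (north): blocked, stay at (row=1, col=3)
  west (west): blocked, stay at (row=1, col=3)
  north (north): blocked, stay at (row=1, col=3)
Final: (row=1, col=3)

Answer: Final position: (row=1, col=3)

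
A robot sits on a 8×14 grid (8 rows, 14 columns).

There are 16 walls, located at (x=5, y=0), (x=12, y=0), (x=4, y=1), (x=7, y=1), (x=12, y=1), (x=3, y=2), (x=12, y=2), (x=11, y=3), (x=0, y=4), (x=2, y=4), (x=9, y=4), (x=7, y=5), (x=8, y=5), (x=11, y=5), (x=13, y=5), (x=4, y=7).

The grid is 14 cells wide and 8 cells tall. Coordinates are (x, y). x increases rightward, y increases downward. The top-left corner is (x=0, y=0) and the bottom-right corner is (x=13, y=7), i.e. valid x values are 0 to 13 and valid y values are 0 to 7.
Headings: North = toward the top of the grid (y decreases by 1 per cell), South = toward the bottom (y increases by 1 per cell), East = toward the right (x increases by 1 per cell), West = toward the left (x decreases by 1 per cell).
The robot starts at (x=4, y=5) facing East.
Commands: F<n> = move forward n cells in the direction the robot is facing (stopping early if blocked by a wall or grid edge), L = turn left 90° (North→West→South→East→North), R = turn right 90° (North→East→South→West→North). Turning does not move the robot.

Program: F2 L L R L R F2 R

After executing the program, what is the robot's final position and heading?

Answer: Final position: (x=6, y=3), facing East

Derivation:
Start: (x=4, y=5), facing East
  F2: move forward 2, now at (x=6, y=5)
  L: turn left, now facing North
  L: turn left, now facing West
  R: turn right, now facing North
  L: turn left, now facing West
  R: turn right, now facing North
  F2: move forward 2, now at (x=6, y=3)
  R: turn right, now facing East
Final: (x=6, y=3), facing East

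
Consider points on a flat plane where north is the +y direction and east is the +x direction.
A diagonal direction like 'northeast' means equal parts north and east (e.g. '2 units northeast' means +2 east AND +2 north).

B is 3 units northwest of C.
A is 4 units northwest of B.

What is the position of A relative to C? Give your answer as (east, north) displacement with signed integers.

Answer: A is at (east=-7, north=7) relative to C.

Derivation:
Place C at the origin (east=0, north=0).
  B is 3 units northwest of C: delta (east=-3, north=+3); B at (east=-3, north=3).
  A is 4 units northwest of B: delta (east=-4, north=+4); A at (east=-7, north=7).
Therefore A relative to C: (east=-7, north=7).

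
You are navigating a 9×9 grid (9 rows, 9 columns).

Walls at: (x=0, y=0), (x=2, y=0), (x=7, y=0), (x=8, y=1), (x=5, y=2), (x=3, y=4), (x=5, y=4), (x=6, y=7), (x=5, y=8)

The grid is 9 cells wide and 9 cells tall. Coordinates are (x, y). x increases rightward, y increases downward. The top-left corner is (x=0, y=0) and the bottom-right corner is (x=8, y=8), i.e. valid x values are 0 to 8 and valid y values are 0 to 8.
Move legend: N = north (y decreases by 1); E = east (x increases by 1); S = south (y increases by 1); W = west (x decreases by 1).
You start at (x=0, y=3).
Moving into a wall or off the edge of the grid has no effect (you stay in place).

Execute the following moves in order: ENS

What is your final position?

Start: (x=0, y=3)
  E (east): (x=0, y=3) -> (x=1, y=3)
  N (north): (x=1, y=3) -> (x=1, y=2)
  S (south): (x=1, y=2) -> (x=1, y=3)
Final: (x=1, y=3)

Answer: Final position: (x=1, y=3)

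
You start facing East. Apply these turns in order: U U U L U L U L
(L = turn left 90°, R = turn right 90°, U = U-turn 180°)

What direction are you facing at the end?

Start: East
  U (U-turn (180°)) -> West
  U (U-turn (180°)) -> East
  U (U-turn (180°)) -> West
  L (left (90° counter-clockwise)) -> South
  U (U-turn (180°)) -> North
  L (left (90° counter-clockwise)) -> West
  U (U-turn (180°)) -> East
  L (left (90° counter-clockwise)) -> North
Final: North

Answer: Final heading: North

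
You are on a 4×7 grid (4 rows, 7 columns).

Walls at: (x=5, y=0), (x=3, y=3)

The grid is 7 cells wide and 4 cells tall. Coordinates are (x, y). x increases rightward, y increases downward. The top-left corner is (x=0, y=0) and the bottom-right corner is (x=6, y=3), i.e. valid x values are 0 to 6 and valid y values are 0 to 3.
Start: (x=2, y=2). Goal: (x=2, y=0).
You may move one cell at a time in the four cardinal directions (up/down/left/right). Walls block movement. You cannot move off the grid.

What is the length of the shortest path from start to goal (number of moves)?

BFS from (x=2, y=2) until reaching (x=2, y=0):
  Distance 0: (x=2, y=2)
  Distance 1: (x=2, y=1), (x=1, y=2), (x=3, y=2), (x=2, y=3)
  Distance 2: (x=2, y=0), (x=1, y=1), (x=3, y=1), (x=0, y=2), (x=4, y=2), (x=1, y=3)  <- goal reached here
One shortest path (2 moves): (x=2, y=2) -> (x=2, y=1) -> (x=2, y=0)

Answer: Shortest path length: 2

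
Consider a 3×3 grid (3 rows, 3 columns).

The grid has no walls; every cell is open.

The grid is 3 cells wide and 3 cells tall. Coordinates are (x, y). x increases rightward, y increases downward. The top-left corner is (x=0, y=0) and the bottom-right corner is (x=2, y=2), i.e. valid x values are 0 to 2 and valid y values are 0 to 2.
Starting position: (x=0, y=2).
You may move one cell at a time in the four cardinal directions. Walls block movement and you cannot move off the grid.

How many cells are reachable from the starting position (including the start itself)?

BFS flood-fill from (x=0, y=2):
  Distance 0: (x=0, y=2)
  Distance 1: (x=0, y=1), (x=1, y=2)
  Distance 2: (x=0, y=0), (x=1, y=1), (x=2, y=2)
  Distance 3: (x=1, y=0), (x=2, y=1)
  Distance 4: (x=2, y=0)
Total reachable: 9 (grid has 9 open cells total)

Answer: Reachable cells: 9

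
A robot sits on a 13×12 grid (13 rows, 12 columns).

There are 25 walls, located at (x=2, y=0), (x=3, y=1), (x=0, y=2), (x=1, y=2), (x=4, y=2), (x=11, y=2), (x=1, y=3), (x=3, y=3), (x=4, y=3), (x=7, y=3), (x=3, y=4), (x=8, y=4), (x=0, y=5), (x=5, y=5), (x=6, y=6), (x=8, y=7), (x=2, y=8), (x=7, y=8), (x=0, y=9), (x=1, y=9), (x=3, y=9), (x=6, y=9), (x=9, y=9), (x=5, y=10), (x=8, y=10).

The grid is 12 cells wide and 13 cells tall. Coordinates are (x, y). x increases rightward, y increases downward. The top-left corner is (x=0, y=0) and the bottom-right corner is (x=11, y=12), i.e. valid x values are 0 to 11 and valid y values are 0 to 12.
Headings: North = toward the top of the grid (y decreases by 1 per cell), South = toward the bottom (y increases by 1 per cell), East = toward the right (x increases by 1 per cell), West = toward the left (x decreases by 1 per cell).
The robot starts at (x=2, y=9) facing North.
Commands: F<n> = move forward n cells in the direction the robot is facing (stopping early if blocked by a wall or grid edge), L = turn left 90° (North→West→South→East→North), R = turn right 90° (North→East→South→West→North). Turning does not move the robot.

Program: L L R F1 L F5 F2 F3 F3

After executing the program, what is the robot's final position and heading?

Answer: Final position: (x=2, y=12), facing South

Derivation:
Start: (x=2, y=9), facing North
  L: turn left, now facing West
  L: turn left, now facing South
  R: turn right, now facing West
  F1: move forward 0/1 (blocked), now at (x=2, y=9)
  L: turn left, now facing South
  F5: move forward 3/5 (blocked), now at (x=2, y=12)
  F2: move forward 0/2 (blocked), now at (x=2, y=12)
  F3: move forward 0/3 (blocked), now at (x=2, y=12)
  F3: move forward 0/3 (blocked), now at (x=2, y=12)
Final: (x=2, y=12), facing South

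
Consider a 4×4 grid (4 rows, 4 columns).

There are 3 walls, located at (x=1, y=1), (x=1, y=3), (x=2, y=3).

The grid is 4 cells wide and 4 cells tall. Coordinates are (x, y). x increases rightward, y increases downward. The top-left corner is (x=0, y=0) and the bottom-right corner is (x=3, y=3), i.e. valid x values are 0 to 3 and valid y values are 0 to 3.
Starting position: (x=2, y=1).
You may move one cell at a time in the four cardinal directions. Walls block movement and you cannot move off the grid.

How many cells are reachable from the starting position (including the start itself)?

BFS flood-fill from (x=2, y=1):
  Distance 0: (x=2, y=1)
  Distance 1: (x=2, y=0), (x=3, y=1), (x=2, y=2)
  Distance 2: (x=1, y=0), (x=3, y=0), (x=1, y=2), (x=3, y=2)
  Distance 3: (x=0, y=0), (x=0, y=2), (x=3, y=3)
  Distance 4: (x=0, y=1), (x=0, y=3)
Total reachable: 13 (grid has 13 open cells total)

Answer: Reachable cells: 13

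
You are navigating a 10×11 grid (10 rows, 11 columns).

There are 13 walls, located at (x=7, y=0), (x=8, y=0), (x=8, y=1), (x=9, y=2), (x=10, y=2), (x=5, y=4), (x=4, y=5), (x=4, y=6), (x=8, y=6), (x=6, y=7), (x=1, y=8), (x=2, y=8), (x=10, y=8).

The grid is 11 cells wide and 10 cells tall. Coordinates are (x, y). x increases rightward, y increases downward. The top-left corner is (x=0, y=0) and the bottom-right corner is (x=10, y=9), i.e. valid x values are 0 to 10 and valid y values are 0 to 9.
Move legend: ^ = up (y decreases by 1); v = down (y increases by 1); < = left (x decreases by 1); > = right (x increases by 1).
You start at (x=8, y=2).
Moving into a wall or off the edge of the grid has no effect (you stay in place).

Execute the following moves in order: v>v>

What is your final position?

Start: (x=8, y=2)
  v (down): (x=8, y=2) -> (x=8, y=3)
  > (right): (x=8, y=3) -> (x=9, y=3)
  v (down): (x=9, y=3) -> (x=9, y=4)
  > (right): (x=9, y=4) -> (x=10, y=4)
Final: (x=10, y=4)

Answer: Final position: (x=10, y=4)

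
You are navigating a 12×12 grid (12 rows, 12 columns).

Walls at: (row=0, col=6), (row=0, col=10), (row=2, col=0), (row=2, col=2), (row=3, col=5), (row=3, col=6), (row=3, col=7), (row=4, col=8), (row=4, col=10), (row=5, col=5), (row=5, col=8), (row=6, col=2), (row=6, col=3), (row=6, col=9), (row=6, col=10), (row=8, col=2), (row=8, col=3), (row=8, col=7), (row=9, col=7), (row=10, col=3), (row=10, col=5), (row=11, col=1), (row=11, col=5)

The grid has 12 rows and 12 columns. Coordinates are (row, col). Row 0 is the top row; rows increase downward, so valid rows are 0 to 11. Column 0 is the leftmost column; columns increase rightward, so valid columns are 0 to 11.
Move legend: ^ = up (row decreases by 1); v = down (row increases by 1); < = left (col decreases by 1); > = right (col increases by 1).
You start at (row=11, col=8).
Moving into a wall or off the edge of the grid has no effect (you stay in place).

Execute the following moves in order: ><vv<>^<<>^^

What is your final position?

Answer: Final position: (row=10, col=7)

Derivation:
Start: (row=11, col=8)
  > (right): (row=11, col=8) -> (row=11, col=9)
  < (left): (row=11, col=9) -> (row=11, col=8)
  v (down): blocked, stay at (row=11, col=8)
  v (down): blocked, stay at (row=11, col=8)
  < (left): (row=11, col=8) -> (row=11, col=7)
  > (right): (row=11, col=7) -> (row=11, col=8)
  ^ (up): (row=11, col=8) -> (row=10, col=8)
  < (left): (row=10, col=8) -> (row=10, col=7)
  < (left): (row=10, col=7) -> (row=10, col=6)
  > (right): (row=10, col=6) -> (row=10, col=7)
  ^ (up): blocked, stay at (row=10, col=7)
  ^ (up): blocked, stay at (row=10, col=7)
Final: (row=10, col=7)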